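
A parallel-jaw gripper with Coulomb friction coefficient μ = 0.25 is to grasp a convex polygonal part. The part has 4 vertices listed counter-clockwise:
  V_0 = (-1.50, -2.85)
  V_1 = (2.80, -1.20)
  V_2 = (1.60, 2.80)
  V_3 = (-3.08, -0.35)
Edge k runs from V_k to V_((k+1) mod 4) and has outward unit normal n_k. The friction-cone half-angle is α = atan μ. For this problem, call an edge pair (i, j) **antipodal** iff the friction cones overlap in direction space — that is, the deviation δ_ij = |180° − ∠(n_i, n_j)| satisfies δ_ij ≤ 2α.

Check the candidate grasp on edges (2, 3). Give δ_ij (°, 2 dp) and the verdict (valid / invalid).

α = atan 0.25 = 14.04°;  2α = 28.07°
edge 2: e_2 = (-4.68, -3.15);  n_2 = (-0.5584, +0.8296)
edge 3: e_3 = (+1.58, -2.50);  n_3 = (-0.8453, -0.5342)
∠(n_2, n_3) = 88.35°
δ = |180° − 88.35°| = 91.65°
91.65° > 2α = 28.07°  →  invalid

δ = 91.65°, invalid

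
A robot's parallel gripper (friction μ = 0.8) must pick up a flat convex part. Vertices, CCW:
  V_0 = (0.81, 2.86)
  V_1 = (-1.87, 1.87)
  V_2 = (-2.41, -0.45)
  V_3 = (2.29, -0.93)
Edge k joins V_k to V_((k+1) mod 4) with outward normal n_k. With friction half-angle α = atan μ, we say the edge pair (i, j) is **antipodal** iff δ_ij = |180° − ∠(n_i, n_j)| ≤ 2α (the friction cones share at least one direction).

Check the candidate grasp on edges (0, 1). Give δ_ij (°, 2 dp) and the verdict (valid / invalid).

α = atan 0.8 = 38.66°;  2α = 77.32°
edge 0: e_0 = (-2.68, -0.99);  n_0 = (-0.3465, +0.9380)
edge 1: e_1 = (-0.54, -2.32);  n_1 = (-0.9740, +0.2267)
∠(n_0, n_1) = 56.62°
δ = |180° − 56.62°| = 123.38°
123.38° > 2α = 77.32°  →  invalid

δ = 123.38°, invalid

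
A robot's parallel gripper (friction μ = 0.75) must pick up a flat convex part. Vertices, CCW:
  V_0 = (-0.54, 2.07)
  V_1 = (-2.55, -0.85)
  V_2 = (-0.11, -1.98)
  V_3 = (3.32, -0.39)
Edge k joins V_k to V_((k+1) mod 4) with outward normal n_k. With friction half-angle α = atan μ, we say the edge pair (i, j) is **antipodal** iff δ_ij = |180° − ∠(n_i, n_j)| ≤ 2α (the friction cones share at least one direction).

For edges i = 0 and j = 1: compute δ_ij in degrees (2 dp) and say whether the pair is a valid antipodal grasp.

α = atan 0.75 = 36.87°;  2α = 73.74°
edge 0: e_0 = (-2.01, -2.92);  n_0 = (-0.8237, +0.5670)
edge 1: e_1 = (+2.44, -1.13);  n_1 = (-0.4202, -0.9074)
∠(n_0, n_1) = 99.69°
δ = |180° − 99.69°| = 80.31°
80.31° > 2α = 73.74°  →  invalid

δ = 80.31°, invalid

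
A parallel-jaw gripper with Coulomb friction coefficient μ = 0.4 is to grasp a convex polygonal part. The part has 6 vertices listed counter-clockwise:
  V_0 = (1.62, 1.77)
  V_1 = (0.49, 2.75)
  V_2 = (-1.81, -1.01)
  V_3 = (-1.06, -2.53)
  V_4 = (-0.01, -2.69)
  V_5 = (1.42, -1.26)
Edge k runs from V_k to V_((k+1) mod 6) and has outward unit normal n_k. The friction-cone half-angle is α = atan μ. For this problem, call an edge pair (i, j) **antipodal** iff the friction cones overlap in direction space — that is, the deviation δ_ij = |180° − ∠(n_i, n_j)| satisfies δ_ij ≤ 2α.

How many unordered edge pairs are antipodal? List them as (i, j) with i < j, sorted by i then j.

α = atan 0.4 = 21.80°;  2α = 43.60°
n_0 = (+0.6552, +0.7555)
n_1 = (-0.8531, +0.5218)
n_2 = (-0.8968, -0.4425)
n_3 = (-0.1506, -0.9886)
n_4 = (+0.7071, -0.7071)
n_5 = (+0.9978, -0.0659)
  (0,1): δ = 80.52°  ·
  (0,2): δ = 22.80°  ✓
  (0,3): δ = 32.27°  ✓
  (0,4): δ = 85.93°  ·
  (0,5): δ = 127.16°  ·
  (1,2): δ = 122.28°  ·
  (1,3): δ = 67.21°  ·
  (1,4): δ = 13.55°  ✓
  (1,5): δ = 27.68°  ✓
  (2,3): δ = 124.93°  ·
  (2,4): δ = 71.26°  ·
  (2,5): δ = 30.04°  ✓
  (3,4): δ = 126.34°  ·
  (3,5): δ = 85.11°  ·
  (4,5): δ = 138.78°  ·
antipodal pairs: 5

count = 5; pairs: (0,2), (0,3), (1,4), (1,5), (2,5)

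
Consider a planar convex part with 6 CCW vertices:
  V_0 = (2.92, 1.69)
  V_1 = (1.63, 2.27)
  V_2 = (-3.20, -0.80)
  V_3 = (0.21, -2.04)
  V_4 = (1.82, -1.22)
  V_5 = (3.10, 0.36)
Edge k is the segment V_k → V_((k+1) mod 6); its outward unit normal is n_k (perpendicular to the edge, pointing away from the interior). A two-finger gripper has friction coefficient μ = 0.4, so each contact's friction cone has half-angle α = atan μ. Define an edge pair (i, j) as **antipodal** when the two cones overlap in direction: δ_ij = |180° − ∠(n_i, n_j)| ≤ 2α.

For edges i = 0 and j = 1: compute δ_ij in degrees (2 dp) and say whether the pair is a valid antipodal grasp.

δ = 123.35°, invalid

α = atan 0.4 = 21.80°;  2α = 43.60°
edge 0: e_0 = (-1.29, +0.58);  n_0 = (+0.4101, +0.9121)
edge 1: e_1 = (-4.83, -3.07);  n_1 = (-0.5364, +0.8439)
∠(n_0, n_1) = 56.65°
δ = |180° − 56.65°| = 123.35°
123.35° > 2α = 43.60°  →  invalid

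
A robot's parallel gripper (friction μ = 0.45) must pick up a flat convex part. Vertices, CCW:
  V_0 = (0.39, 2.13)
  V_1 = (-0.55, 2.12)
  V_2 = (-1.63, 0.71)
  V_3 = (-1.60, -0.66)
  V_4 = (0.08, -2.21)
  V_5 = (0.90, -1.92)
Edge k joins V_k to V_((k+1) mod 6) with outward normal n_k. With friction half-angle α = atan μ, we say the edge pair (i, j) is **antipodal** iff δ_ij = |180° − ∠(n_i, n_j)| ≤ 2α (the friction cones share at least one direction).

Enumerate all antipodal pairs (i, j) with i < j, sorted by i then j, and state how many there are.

α = atan 0.45 = 24.23°;  2α = 48.46°
n_0 = (-0.0106, +0.9999)
n_1 = (-0.7939, +0.6081)
n_2 = (-0.9998, -0.0219)
n_3 = (-0.6781, -0.7350)
n_4 = (+0.3334, -0.9428)
n_5 = (+0.9922, +0.1249)
  (0,1): δ = 128.06°  ·
  (0,2): δ = 89.36°  ·
  (0,3): δ = 43.30°  ✓
  (0,4): δ = 18.87°  ✓
  (0,5): δ = 96.57°  ·
  (1,2): δ = 141.29°  ·
  (1,3): δ = 95.24°  ·
  (1,4): δ = 33.07°  ✓
  (1,5): δ = 44.63°  ✓
  (2,3): δ = 133.95°  ·
  (2,4): δ = 71.78°  ·
  (2,5): δ = 5.92°  ✓
  (3,4): δ = 117.83°  ·
  (3,5): δ = 40.13°  ✓
  (4,5): δ = 102.30°  ·
antipodal pairs: 6

count = 6; pairs: (0,3), (0,4), (1,4), (1,5), (2,5), (3,5)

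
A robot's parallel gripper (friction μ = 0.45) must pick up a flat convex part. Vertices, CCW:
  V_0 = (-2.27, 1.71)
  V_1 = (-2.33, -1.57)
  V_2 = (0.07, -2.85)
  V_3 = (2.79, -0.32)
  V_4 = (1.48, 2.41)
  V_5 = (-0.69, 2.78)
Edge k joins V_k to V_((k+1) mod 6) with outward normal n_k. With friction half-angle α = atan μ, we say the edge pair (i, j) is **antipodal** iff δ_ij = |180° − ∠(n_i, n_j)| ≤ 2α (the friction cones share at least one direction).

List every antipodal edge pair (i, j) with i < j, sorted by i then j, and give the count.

α = atan 0.45 = 24.23°;  2α = 48.46°
n_0 = (-0.9998, +0.0183)
n_1 = (-0.4706, -0.8824)
n_2 = (+0.6811, -0.7322)
n_3 = (+0.9016, +0.4326)
n_4 = (+0.1681, +0.9858)
n_5 = (-0.5607, +0.8280)
  (0,1): δ = 117.02°  ·
  (0,2): δ = 46.02°  ✓
  (0,3): δ = 26.68°  ✓
  (0,4): δ = 81.37°  ·
  (0,5): δ = 125.15°  ·
  (1,2): δ = 109.00°  ·
  (1,3): δ = 36.29°  ✓
  (1,4): δ = 18.40°  ✓
  (1,5): δ = 62.18°  ·
  (2,3): δ = 107.29°  ·
  (2,4): δ = 52.60°  ·
  (2,5): δ = 8.82°  ✓
  (3,4): δ = 125.31°  ·
  (3,5): δ = 81.53°  ·
  (4,5): δ = 136.22°  ·
antipodal pairs: 5

count = 5; pairs: (0,2), (0,3), (1,3), (1,4), (2,5)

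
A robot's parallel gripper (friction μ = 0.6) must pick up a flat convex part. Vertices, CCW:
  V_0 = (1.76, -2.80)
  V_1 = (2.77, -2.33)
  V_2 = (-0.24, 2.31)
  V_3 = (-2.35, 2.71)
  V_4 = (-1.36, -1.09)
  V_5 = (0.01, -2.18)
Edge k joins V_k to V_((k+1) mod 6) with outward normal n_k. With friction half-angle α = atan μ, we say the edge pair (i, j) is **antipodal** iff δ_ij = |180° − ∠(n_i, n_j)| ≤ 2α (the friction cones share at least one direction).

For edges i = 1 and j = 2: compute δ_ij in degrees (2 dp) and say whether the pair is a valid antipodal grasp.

α = atan 0.6 = 30.96°;  2α = 61.93°
edge 1: e_1 = (-3.01, +4.64);  n_1 = (+0.8389, +0.5442)
edge 2: e_2 = (-2.11, +0.40);  n_2 = (+0.1863, +0.9825)
∠(n_1, n_2) = 46.29°
δ = |180° − 46.29°| = 133.71°
133.71° > 2α = 61.93°  →  invalid

δ = 133.71°, invalid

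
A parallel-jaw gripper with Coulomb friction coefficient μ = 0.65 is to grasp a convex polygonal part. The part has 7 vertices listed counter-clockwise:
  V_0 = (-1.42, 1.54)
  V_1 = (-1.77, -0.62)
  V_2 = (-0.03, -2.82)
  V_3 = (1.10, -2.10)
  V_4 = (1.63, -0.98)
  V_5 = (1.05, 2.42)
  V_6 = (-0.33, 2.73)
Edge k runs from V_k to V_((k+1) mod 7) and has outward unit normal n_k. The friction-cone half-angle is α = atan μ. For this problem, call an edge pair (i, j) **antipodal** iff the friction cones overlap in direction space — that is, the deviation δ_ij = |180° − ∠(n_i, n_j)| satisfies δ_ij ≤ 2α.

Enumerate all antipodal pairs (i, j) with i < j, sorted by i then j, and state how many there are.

count = 10; pairs: (0,2), (0,3), (0,4), (1,3), (1,4), (1,5), (2,5), (2,6), (3,6), (4,6)

α = atan 0.65 = 33.02°;  2α = 66.05°
n_0 = (-0.9871, +0.1600)
n_1 = (-0.7843, -0.6203)
n_2 = (+0.5374, -0.8434)
n_3 = (+0.9039, -0.4277)
n_4 = (+0.9858, +0.1682)
n_5 = (+0.2192, +0.9757)
n_6 = (-0.7374, +0.6754)
  (0,1): δ = 132.46°  ·
  (0,2): δ = 48.29°  ✓
  (0,3): δ = 16.12°  ✓
  (0,4): δ = 18.88°  ✓
  (0,5): δ = 86.54°  ·
  (0,6): δ = 146.72°  ·
  (1,2): δ = 95.84°  ·
  (1,3): δ = 63.66°  ✓
  (1,4): δ = 28.66°  ✓
  (1,5): δ = 39.00°  ✓
  (1,6): δ = 99.17°  ·
  (2,3): δ = 147.83°  ·
  (2,4): δ = 112.82°  ·
  (2,5): δ = 45.16°  ✓
  (2,6): δ = 15.01°  ✓
  (3,4): δ = 145.00°  ·
  (3,5): δ = 77.34°  ·
  (3,6): δ = 17.16°  ✓
  (4,5): δ = 112.34°  ·
  (4,6): δ = 52.17°  ✓
  (5,6): δ = 119.83°  ·
antipodal pairs: 10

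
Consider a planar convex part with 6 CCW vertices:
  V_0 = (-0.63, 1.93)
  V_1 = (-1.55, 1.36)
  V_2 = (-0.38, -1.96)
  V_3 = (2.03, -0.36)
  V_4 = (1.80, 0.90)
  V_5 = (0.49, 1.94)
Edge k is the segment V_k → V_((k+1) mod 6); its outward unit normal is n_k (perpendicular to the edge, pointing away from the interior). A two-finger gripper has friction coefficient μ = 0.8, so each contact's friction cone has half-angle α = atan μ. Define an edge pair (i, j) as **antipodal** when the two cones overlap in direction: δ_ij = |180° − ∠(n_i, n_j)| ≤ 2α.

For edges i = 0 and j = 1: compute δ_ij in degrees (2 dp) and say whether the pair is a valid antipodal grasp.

α = atan 0.8 = 38.66°;  2α = 77.32°
edge 0: e_0 = (-0.92, -0.57);  n_0 = (-0.5267, +0.8501)
edge 1: e_1 = (+1.17, -3.32);  n_1 = (-0.9431, -0.3324)
∠(n_0, n_1) = 77.63°
δ = |180° − 77.63°| = 102.37°
102.37° > 2α = 77.32°  →  invalid

δ = 102.37°, invalid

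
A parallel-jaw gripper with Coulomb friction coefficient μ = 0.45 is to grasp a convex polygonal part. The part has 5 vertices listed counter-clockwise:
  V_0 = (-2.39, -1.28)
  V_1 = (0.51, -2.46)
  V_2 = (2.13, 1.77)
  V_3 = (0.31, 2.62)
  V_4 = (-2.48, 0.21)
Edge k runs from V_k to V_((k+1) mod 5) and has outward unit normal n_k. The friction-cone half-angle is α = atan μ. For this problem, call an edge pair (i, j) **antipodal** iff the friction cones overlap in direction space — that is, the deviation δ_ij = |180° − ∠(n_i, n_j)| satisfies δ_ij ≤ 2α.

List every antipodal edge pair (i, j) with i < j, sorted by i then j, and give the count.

α = atan 0.45 = 24.23°;  2α = 48.46°
n_0 = (-0.3769, -0.9263)
n_1 = (+0.9339, -0.3576)
n_2 = (+0.4232, +0.9061)
n_3 = (-0.6537, +0.7568)
n_4 = (-0.9982, -0.0603)
  (0,1): δ = 88.81°  ·
  (0,2): δ = 2.89°  ✓
  (0,3): δ = 62.96°  ·
  (0,4): δ = 115.60°  ·
  (1,2): δ = 94.08°  ·
  (1,3): δ = 28.22°  ✓
  (1,4): δ = 24.41°  ✓
  (2,3): δ = 114.15°  ·
  (2,4): δ = 61.51°  ·
  (3,4): δ = 127.36°  ·
antipodal pairs: 3

count = 3; pairs: (0,2), (1,3), (1,4)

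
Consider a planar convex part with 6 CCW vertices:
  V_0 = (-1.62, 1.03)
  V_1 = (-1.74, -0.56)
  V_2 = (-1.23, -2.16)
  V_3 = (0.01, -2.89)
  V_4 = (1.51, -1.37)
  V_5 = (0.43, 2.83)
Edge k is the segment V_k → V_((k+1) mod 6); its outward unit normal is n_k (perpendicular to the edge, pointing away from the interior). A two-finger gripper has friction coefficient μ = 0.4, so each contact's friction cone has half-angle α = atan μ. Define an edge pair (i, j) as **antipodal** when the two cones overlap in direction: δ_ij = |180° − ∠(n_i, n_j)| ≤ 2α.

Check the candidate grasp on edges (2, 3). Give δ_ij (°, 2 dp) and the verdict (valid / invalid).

α = atan 0.4 = 21.80°;  2α = 43.60°
edge 2: e_2 = (+1.24, -0.73);  n_2 = (-0.5073, -0.8618)
edge 3: e_3 = (+1.50, +1.52);  n_3 = (+0.7118, -0.7024)
∠(n_2, n_3) = 75.87°
δ = |180° − 75.87°| = 104.13°
104.13° > 2α = 43.60°  →  invalid

δ = 104.13°, invalid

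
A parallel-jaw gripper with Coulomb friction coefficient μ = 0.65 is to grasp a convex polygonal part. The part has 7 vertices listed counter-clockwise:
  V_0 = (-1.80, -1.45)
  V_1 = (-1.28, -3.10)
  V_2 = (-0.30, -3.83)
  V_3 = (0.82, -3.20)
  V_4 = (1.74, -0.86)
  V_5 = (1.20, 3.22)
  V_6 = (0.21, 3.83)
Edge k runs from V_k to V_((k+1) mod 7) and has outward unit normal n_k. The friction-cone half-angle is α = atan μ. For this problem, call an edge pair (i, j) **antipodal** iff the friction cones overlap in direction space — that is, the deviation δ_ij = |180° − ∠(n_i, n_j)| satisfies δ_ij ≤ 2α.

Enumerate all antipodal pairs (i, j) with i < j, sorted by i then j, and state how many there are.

count = 9; pairs: (0,3), (0,4), (0,5), (1,4), (1,5), (2,5), (2,6), (3,6), (4,6)

α = atan 0.65 = 33.02°;  2α = 66.05°
n_0 = (-0.9538, -0.3006)
n_1 = (-0.5974, -0.8020)
n_2 = (+0.4903, -0.8716)
n_3 = (+0.9307, -0.3659)
n_4 = (+0.9914, +0.1312)
n_5 = (+0.5246, +0.8514)
n_6 = (-0.9346, +0.3558)
  (0,1): δ = 144.17°  ·
  (0,2): δ = 78.13°  ·
  (0,3): δ = 38.96°  ✓
  (0,4): δ = 9.95°  ✓
  (0,5): δ = 40.87°  ✓
  (0,6): δ = 141.67°  ·
  (1,2): δ = 113.96°  ·
  (1,3): δ = 74.78°  ·
  (1,4): δ = 45.78°  ✓
  (1,5): δ = 5.04°  ✓
  (1,6): δ = 105.84°  ·
  (2,3): δ = 140.82°  ·
  (2,4): δ = 111.82°  ·
  (2,5): δ = 61.00°  ✓
  (2,6): δ = 39.80°  ✓
  (3,4): δ = 151.00°  ·
  (3,5): δ = 100.18°  ·
  (3,6): δ = 0.62°  ✓
  (4,5): δ = 129.18°  ·
  (4,6): δ = 28.38°  ✓
  (5,6): δ = 79.20°  ·
antipodal pairs: 9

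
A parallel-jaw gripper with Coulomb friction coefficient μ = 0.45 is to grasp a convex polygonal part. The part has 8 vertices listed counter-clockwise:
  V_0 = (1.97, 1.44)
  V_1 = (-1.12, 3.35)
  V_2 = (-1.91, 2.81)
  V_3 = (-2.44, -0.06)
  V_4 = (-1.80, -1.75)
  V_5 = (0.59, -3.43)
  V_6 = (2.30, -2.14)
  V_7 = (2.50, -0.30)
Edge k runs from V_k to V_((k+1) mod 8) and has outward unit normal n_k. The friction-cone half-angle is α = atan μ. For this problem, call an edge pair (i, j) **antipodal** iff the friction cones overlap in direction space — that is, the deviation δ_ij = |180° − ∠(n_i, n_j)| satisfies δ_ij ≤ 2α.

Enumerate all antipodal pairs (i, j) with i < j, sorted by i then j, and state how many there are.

count = 9; pairs: (0,3), (0,4), (1,5), (2,5), (2,6), (2,7), (3,6), (3,7), (4,7)

α = atan 0.45 = 24.23°;  2α = 48.46°
n_0 = (+0.5258, +0.8506)
n_1 = (-0.5643, +0.8256)
n_2 = (-0.9834, +0.1816)
n_3 = (-0.9352, -0.3542)
n_4 = (-0.5751, -0.8181)
n_5 = (+0.6022, -0.7983)
n_6 = (+0.9941, -0.1081)
n_7 = (+0.9566, +0.2914)
  (0,1): δ = 113.92°  ·
  (0,2): δ = 68.74°  ·
  (0,3): δ = 37.54°  ✓
  (0,4): δ = 3.38°  ✓
  (0,5): δ = 68.75°  ·
  (0,6): δ = 115.52°  ·
  (0,7): δ = 138.66°  ·
  (1,2): δ = 134.82°  ·
  (1,3): δ = 103.61°  ·
  (1,4): δ = 69.46°  ·
  (1,5): δ = 2.68°  ✓
  (1,6): δ = 49.44°  ·
  (1,7): δ = 72.59°  ·
  (2,3): δ = 148.80°  ·
  (2,4): δ = 114.64°  ·
  (2,5): δ = 42.51°  ✓
  (2,6): δ = 4.26°  ✓
  (2,7): δ = 27.40°  ✓
  (3,4): δ = 145.85°  ·
  (3,5): δ = 73.71°  ·
  (3,6): δ = 26.95°  ✓
  (3,7): δ = 3.80°  ✓
  (4,5): δ = 107.87°  ·
  (4,6): δ = 61.10°  ·
  (4,7): δ = 37.95°  ✓
  (5,6): δ = 133.23°  ·
  (5,7): δ = 110.09°  ·
  (6,7): δ = 156.86°  ·
antipodal pairs: 9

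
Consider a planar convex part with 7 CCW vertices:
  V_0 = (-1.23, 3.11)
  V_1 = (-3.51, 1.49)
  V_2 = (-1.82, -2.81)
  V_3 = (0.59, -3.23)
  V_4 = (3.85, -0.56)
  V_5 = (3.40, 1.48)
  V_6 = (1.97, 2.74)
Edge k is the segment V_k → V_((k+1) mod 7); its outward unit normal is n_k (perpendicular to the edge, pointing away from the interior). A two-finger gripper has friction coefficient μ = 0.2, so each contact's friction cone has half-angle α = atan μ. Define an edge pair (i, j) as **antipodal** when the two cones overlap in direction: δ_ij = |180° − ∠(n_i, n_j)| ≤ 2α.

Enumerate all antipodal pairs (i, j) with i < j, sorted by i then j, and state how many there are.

count = 3; pairs: (0,3), (1,4), (2,6)

α = atan 0.2 = 11.31°;  2α = 22.62°
n_0 = (-0.5792, +0.8152)
n_1 = (-0.9307, -0.3658)
n_2 = (-0.1717, -0.9852)
n_3 = (+0.6336, -0.7736)
n_4 = (+0.9765, +0.2154)
n_5 = (+0.6611, +0.7503)
n_6 = (+0.1149, +0.9934)
  (0,1): δ = 103.94°  ·
  (0,2): δ = 45.28°  ·
  (0,3): δ = 3.92°  ✓
  (0,4): δ = 67.04°  ·
  (0,5): δ = 103.22°  ·
  (0,6): δ = 138.01°  ·
  (1,2): δ = 121.34°  ·
  (1,3): δ = 72.14°  ·
  (1,4): δ = 9.02°  ✓
  (1,5): δ = 27.16°  ·
  (1,6): δ = 61.95°  ·
  (2,3): δ = 130.80°  ·
  (2,4): δ = 67.67°  ·
  (2,5): δ = 31.50°  ·
  (2,6): δ = 3.29°  ✓
  (3,4): δ = 116.88°  ·
  (3,5): δ = 80.70°  ·
  (3,6): δ = 45.91°  ·
  (4,5): δ = 143.82°  ·
  (4,6): δ = 109.04°  ·
  (5,6): δ = 145.21°  ·
antipodal pairs: 3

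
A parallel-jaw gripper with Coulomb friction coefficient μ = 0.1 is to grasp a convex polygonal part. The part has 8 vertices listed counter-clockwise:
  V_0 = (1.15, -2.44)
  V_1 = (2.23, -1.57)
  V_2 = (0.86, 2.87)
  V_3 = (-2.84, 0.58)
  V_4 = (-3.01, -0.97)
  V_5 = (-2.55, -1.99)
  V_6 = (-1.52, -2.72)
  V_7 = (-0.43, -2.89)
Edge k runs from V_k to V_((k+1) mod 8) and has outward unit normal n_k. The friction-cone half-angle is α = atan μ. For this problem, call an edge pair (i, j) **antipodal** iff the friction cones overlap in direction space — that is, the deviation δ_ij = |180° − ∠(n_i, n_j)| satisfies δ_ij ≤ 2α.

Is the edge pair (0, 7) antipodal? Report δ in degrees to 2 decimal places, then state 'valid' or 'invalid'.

α = atan 0.1 = 5.71°;  2α = 11.42°
edge 0: e_0 = (+1.08, +0.87);  n_0 = (+0.6273, -0.7788)
edge 7: e_7 = (+1.58, +0.45);  n_7 = (+0.2739, -0.9618)
∠(n_0, n_7) = 22.96°
δ = |180° − 22.96°| = 157.04°
157.04° > 2α = 11.42°  →  invalid

δ = 157.04°, invalid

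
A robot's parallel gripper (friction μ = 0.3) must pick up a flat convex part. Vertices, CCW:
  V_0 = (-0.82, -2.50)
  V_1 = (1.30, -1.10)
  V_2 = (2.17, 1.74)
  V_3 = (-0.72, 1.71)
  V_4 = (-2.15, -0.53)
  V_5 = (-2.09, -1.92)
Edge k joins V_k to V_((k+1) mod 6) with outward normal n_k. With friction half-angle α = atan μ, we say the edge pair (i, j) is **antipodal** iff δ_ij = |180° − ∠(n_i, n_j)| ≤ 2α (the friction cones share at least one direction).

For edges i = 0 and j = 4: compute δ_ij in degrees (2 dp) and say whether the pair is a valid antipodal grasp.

α = atan 0.3 = 16.70°;  2α = 33.40°
edge 0: e_0 = (+2.12, +1.40);  n_0 = (+0.5511, -0.8345)
edge 4: e_4 = (+0.06, -1.39);  n_4 = (-0.9991, -0.0431)
∠(n_0, n_4) = 120.97°
δ = |180° − 120.97°| = 59.03°
59.03° > 2α = 33.40°  →  invalid

δ = 59.03°, invalid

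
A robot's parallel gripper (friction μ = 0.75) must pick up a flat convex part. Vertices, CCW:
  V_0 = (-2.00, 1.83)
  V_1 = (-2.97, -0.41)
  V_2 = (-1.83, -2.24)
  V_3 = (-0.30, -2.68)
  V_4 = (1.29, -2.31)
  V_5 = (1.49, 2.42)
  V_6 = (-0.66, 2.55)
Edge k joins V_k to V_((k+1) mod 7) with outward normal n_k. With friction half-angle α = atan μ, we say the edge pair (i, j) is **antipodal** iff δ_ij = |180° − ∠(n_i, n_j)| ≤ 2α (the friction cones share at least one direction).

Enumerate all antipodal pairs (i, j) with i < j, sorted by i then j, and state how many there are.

α = atan 0.75 = 36.87°;  2α = 73.74°
n_0 = (-0.9177, +0.3974)
n_1 = (-0.8488, -0.5287)
n_2 = (-0.2764, -0.9610)
n_3 = (+0.2266, -0.9740)
n_4 = (+0.9991, -0.0422)
n_5 = (+0.0604, +0.9982)
n_6 = (-0.4733, +0.8809)
  (0,1): δ = 124.66°  ·
  (0,2): δ = 82.63°  ·
  (0,3): δ = 53.49°  ✓
  (0,4): δ = 20.99°  ✓
  (0,5): δ = 109.95°  ·
  (0,6): δ = 141.66°  ·
  (1,2): δ = 137.97°  ·
  (1,3): δ = 108.82°  ·
  (1,4): δ = 34.34°  ✓
  (1,5): δ = 54.62°  ✓
  (1,6): δ = 86.33°  ·
  (2,3): δ = 150.86°  ·
  (2,4): δ = 76.38°  ·
  (2,5): δ = 12.58°  ✓
  (2,6): δ = 44.29°  ✓
  (3,4): δ = 105.52°  ·
  (3,5): δ = 16.56°  ✓
  (3,6): δ = 15.15°  ✓
  (4,5): δ = 91.04°  ·
  (4,6): δ = 59.33°  ✓
  (5,6): δ = 148.29°  ·
antipodal pairs: 9

count = 9; pairs: (0,3), (0,4), (1,4), (1,5), (2,5), (2,6), (3,5), (3,6), (4,6)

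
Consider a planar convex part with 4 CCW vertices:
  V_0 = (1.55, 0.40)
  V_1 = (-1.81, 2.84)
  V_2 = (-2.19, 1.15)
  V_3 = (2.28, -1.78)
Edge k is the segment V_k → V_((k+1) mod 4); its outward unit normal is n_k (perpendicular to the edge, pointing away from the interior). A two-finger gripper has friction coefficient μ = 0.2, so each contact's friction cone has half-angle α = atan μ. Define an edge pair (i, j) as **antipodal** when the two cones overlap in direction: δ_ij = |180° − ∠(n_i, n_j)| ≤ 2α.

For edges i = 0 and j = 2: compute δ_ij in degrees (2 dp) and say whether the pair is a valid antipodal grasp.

δ = 2.74°, valid

α = atan 0.2 = 11.31°;  2α = 22.62°
edge 0: e_0 = (-3.36, +2.44);  n_0 = (+0.5876, +0.8092)
edge 2: e_2 = (+4.47, -2.93);  n_2 = (-0.5482, -0.8363)
∠(n_0, n_2) = 177.26°
δ = |180° − 177.26°| = 2.74°
2.74° ≤ 2α = 22.62°  →  valid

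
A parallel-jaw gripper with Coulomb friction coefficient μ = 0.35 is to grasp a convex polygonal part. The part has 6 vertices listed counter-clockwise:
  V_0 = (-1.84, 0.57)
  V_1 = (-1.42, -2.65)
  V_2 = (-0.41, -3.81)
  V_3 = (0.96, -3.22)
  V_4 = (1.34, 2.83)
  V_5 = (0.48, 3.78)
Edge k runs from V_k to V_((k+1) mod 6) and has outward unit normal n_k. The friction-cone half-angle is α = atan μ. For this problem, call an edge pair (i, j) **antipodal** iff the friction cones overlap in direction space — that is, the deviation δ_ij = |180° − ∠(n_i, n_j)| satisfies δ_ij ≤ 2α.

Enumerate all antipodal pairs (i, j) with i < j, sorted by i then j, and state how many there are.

α = atan 0.35 = 19.29°;  2α = 38.58°
n_0 = (-0.9916, -0.1293)
n_1 = (-0.7542, -0.6567)
n_2 = (+0.3955, -0.9185)
n_3 = (+0.9980, -0.0627)
n_4 = (+0.7414, +0.6711)
n_5 = (-0.8105, +0.5858)
  (0,1): δ = 146.39°  ·
  (0,2): δ = 74.13°  ·
  (0,3): δ = 11.03°  ✓
  (0,4): δ = 34.72°  ✓
  (0,5): δ = 136.71°  ·
  (1,2): δ = 107.75°  ·
  (1,3): δ = 44.64°  ·
  (1,4): δ = 1.11°  ✓
  (1,5): δ = 103.10°  ·
  (2,3): δ = 116.89°  ·
  (2,4): δ = 71.15°  ·
  (2,5): δ = 30.84°  ✓
  (3,4): δ = 134.25°  ·
  (3,5): δ = 32.26°  ✓
  (4,5): δ = 78.01°  ·
antipodal pairs: 5

count = 5; pairs: (0,3), (0,4), (1,4), (2,5), (3,5)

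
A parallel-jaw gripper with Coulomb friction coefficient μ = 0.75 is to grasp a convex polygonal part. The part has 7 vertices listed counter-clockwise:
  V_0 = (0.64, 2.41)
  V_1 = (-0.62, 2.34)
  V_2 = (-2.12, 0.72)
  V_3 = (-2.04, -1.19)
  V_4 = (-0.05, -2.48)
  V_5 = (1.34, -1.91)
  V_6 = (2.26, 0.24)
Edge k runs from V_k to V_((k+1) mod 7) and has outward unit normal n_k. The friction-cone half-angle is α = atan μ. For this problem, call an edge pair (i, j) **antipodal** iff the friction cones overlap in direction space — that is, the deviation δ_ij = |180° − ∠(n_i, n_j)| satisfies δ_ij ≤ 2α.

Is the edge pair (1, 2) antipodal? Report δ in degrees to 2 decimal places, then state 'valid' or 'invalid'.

α = atan 0.75 = 36.87°;  2α = 73.74°
edge 1: e_1 = (-1.50, -1.62);  n_1 = (-0.7338, +0.6794)
edge 2: e_2 = (+0.08, -1.91);  n_2 = (-0.9991, -0.0418)
∠(n_1, n_2) = 45.20°
δ = |180° − 45.20°| = 134.80°
134.80° > 2α = 73.74°  →  invalid

δ = 134.80°, invalid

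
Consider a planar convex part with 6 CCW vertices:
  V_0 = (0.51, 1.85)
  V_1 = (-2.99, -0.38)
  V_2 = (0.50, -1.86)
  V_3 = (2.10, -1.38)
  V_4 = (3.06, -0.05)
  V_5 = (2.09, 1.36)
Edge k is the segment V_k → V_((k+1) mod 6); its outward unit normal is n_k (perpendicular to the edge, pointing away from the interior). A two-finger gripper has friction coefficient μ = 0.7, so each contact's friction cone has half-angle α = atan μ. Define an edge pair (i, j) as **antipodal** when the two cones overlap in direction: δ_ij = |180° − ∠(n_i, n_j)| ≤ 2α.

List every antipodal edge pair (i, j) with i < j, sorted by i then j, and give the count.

count = 6; pairs: (0,1), (0,2), (0,3), (1,4), (1,5), (2,5)

α = atan 0.7 = 34.99°;  2α = 69.98°
n_0 = (-0.5373, +0.8434)
n_1 = (-0.3904, -0.9206)
n_2 = (+0.2873, -0.9578)
n_3 = (+0.8108, -0.5853)
n_4 = (+0.8239, +0.5668)
n_5 = (+0.2962, +0.9551)
  (0,1): δ = 55.48°  ✓
  (0,2): δ = 15.80°  ✓
  (0,3): δ = 21.68°  ✓
  (0,4): δ = 92.02°  ·
  (0,5): δ = 130.27°  ·
  (1,2): δ = 140.32°  ·
  (1,3): δ = 102.84°  ·
  (1,4): δ = 32.49°  ✓
  (1,5): δ = 5.75°  ✓
  (2,3): δ = 142.52°  ·
  (2,4): δ = 72.17°  ·
  (2,5): δ = 33.93°  ✓
  (3,4): δ = 109.65°  ·
  (3,5): δ = 71.41°  ·
  (4,5): δ = 141.76°  ·
antipodal pairs: 6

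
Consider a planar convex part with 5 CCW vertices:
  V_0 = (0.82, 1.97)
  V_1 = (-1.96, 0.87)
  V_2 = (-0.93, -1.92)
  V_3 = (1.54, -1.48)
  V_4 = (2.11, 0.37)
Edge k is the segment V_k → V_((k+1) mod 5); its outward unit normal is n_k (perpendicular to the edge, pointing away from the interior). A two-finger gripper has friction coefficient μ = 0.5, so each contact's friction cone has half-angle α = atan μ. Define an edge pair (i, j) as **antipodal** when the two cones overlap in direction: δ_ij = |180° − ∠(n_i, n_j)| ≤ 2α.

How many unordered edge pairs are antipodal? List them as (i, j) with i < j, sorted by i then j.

α = atan 0.5 = 26.57°;  2α = 53.13°
n_0 = (-0.3679, +0.9299)
n_1 = (-0.9381, -0.3463)
n_2 = (+0.1754, -0.9845)
n_3 = (+0.9557, -0.2944)
n_4 = (+0.7785, +0.6277)
  (0,1): δ = 91.32°  ·
  (0,2): δ = 11.49°  ✓
  (0,3): δ = 51.29°  ✓
  (0,4): δ = 107.29°  ·
  (1,2): δ = 100.16°  ·
  (1,3): δ = 37.39°  ✓
  (1,4): δ = 18.61°  ✓
  (2,3): δ = 117.23°  ·
  (2,4): δ = 61.22°  ·
  (3,4): δ = 124.00°  ·
antipodal pairs: 4

count = 4; pairs: (0,2), (0,3), (1,3), (1,4)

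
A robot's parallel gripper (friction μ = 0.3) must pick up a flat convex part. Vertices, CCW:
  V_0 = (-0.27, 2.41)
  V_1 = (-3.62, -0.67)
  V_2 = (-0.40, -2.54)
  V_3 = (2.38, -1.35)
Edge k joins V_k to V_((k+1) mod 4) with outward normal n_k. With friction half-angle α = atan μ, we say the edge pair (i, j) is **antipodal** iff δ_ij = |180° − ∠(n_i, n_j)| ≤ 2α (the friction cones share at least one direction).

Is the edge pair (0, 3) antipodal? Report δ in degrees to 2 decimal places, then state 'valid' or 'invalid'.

δ = 82.58°, invalid

α = atan 0.3 = 16.70°;  2α = 33.40°
edge 0: e_0 = (-3.35, -3.08);  n_0 = (-0.6768, +0.7361)
edge 3: e_3 = (-2.65, +3.76);  n_3 = (+0.8174, +0.5761)
∠(n_0, n_3) = 97.42°
δ = |180° − 97.42°| = 82.58°
82.58° > 2α = 33.40°  →  invalid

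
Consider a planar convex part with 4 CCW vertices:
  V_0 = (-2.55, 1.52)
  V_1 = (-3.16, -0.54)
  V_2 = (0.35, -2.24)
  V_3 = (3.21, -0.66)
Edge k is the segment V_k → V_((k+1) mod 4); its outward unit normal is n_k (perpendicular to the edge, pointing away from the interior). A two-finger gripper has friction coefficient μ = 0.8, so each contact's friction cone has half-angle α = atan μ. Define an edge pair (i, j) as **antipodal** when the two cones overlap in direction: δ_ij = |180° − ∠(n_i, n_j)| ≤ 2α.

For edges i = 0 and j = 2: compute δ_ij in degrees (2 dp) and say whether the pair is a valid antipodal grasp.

δ = 44.59°, valid

α = atan 0.8 = 38.66°;  2α = 77.32°
edge 0: e_0 = (-0.61, -2.06);  n_0 = (-0.9588, +0.2839)
edge 2: e_2 = (+2.86, +1.58);  n_2 = (+0.4836, -0.8753)
∠(n_0, n_2) = 135.41°
δ = |180° − 135.41°| = 44.59°
44.59° ≤ 2α = 77.32°  →  valid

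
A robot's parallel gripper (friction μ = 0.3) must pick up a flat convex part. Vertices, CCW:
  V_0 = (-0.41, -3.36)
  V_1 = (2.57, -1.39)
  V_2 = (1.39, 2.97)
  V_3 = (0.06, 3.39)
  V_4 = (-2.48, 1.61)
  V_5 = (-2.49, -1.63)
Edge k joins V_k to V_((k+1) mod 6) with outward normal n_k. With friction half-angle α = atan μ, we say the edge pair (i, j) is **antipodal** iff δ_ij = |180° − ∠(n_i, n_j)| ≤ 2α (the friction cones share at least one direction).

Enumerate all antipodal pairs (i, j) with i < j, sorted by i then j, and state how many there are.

α = atan 0.3 = 16.70°;  2α = 33.40°
n_0 = (+0.5515, -0.8342)
n_1 = (+0.9653, +0.2612)
n_2 = (+0.3011, +0.9536)
n_3 = (-0.5739, +0.8189)
n_4 = (-1.0000, +0.0031)
n_5 = (-0.6395, -0.7688)
  (0,1): δ = 108.32°  ·
  (0,2): δ = 50.99°  ·
  (0,3): δ = 1.55°  ✓
  (0,4): δ = 56.36°  ·
  (0,5): δ = 106.78°  ·
  (1,2): δ = 122.67°  ·
  (1,3): δ = 70.12°  ·
  (1,4): δ = 15.32°  ✓
  (1,5): δ = 35.10°  ·
  (2,3): δ = 127.45°  ·
  (2,4): δ = 72.65°  ·
  (2,5): δ = 22.23°  ✓
  (3,4): δ = 125.20°  ·
  (3,5): δ = 74.77°  ·
  (4,5): δ = 129.57°  ·
antipodal pairs: 3

count = 3; pairs: (0,3), (1,4), (2,5)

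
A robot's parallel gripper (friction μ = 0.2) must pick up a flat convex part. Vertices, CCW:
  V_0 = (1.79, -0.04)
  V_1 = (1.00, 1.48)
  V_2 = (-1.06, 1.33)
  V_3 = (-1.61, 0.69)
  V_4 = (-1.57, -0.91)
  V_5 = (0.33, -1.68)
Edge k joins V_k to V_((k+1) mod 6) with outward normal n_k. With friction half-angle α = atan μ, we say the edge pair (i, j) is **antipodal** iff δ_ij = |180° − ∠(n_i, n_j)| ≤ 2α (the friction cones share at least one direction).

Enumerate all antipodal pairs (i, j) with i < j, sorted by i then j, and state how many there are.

α = atan 0.2 = 11.31°;  2α = 22.62°
n_0 = (+0.8873, +0.4612)
n_1 = (-0.0726, +0.9974)
n_2 = (-0.7584, +0.6518)
n_3 = (-0.9997, -0.0250)
n_4 = (-0.3756, -0.9268)
n_5 = (+0.7469, -0.6649)
  (0,1): δ = 113.30°  ·
  (0,2): δ = 68.14°  ·
  (0,3): δ = 26.03°  ·
  (0,4): δ = 40.48°  ·
  (0,5): δ = 110.86°  ·
  (1,2): δ = 134.84°  ·
  (1,3): δ = 92.73°  ·
  (1,4): δ = 26.23°  ·
  (1,5): δ = 44.16°  ·
  (2,3): δ = 137.89°  ·
  (2,4): δ = 71.39°  ·
  (2,5): δ = 1.00°  ✓
  (3,4): δ = 113.49°  ·
  (3,5): δ = 43.11°  ·
  (4,5): δ = 109.62°  ·
antipodal pairs: 1

count = 1; pairs: (2,5)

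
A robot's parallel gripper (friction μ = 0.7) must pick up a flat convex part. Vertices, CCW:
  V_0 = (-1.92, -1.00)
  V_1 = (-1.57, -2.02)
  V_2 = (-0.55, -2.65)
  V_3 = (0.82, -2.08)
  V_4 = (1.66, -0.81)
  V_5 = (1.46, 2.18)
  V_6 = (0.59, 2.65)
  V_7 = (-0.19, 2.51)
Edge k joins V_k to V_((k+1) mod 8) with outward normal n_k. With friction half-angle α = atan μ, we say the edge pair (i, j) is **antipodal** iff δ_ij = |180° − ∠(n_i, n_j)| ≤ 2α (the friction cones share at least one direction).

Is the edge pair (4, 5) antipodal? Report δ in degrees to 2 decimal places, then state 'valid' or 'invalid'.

α = atan 0.7 = 34.99°;  2α = 69.98°
edge 4: e_4 = (-0.20, +2.99);  n_4 = (+0.9978, +0.0667)
edge 5: e_5 = (-0.87, +0.47);  n_5 = (+0.4753, +0.8798)
∠(n_4, n_5) = 57.79°
δ = |180° − 57.79°| = 122.21°
122.21° > 2α = 69.98°  →  invalid

δ = 122.21°, invalid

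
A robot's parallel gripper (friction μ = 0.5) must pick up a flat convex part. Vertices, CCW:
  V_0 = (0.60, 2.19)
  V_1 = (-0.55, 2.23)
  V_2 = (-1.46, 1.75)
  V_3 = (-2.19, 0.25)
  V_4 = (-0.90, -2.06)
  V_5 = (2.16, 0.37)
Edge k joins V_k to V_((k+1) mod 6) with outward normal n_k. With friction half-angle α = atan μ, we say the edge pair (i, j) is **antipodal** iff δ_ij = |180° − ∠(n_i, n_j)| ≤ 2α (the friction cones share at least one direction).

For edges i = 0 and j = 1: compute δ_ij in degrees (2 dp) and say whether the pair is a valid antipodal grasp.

α = atan 0.5 = 26.57°;  2α = 53.13°
edge 0: e_0 = (-1.15, +0.04);  n_0 = (+0.0348, +0.9994)
edge 1: e_1 = (-0.91, -0.48);  n_1 = (-0.4665, +0.8845)
∠(n_0, n_1) = 29.80°
δ = |180° − 29.80°| = 150.20°
150.20° > 2α = 53.13°  →  invalid

δ = 150.20°, invalid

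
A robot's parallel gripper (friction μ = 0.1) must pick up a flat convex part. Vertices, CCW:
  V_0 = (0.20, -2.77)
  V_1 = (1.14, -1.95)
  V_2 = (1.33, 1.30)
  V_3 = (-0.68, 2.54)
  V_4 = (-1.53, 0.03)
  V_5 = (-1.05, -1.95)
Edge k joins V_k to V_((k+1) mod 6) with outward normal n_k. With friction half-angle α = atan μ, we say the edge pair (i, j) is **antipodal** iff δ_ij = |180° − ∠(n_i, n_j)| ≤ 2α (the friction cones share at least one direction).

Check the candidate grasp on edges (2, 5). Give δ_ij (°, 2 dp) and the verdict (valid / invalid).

α = atan 0.1 = 5.71°;  2α = 11.42°
edge 2: e_2 = (-2.01, +1.24);  n_2 = (+0.5250, +0.8511)
edge 5: e_5 = (+1.25, -0.82);  n_5 = (-0.5485, -0.8361)
∠(n_2, n_5) = 178.41°
δ = |180° − 178.41°| = 1.59°
1.59° ≤ 2α = 11.42°  →  valid

δ = 1.59°, valid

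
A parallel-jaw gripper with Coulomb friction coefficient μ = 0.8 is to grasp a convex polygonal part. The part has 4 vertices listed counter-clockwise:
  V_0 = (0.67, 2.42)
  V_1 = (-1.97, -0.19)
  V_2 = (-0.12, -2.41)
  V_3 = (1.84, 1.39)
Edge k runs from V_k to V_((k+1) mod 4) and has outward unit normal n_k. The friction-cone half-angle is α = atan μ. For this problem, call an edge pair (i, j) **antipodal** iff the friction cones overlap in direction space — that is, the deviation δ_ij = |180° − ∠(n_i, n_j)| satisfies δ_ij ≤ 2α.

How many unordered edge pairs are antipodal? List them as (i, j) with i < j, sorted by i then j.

count = 3; pairs: (0,2), (1,2), (1,3)

α = atan 0.8 = 38.66°;  2α = 77.32°
n_0 = (-0.7031, +0.7111)
n_1 = (-0.7682, -0.6402)
n_2 = (+0.8887, -0.4584)
n_3 = (+0.6608, +0.7506)
  (0,1): δ = 94.87°  ·
  (0,2): δ = 18.04°  ✓
  (0,3): δ = 93.97°  ·
  (1,2): δ = 67.09°  ✓
  (1,3): δ = 8.84°  ✓
  (2,3): δ = 104.07°  ·
antipodal pairs: 3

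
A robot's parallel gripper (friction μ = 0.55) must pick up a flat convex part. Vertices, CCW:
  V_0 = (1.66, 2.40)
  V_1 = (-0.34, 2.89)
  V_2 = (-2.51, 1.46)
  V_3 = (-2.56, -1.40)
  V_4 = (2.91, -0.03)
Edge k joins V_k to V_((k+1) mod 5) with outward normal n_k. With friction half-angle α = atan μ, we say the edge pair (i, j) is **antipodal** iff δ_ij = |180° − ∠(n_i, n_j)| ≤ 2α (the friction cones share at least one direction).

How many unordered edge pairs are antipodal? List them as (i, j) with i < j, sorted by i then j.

α = atan 0.55 = 28.81°;  2α = 57.62°
n_0 = (+0.2380, +0.9713)
n_1 = (-0.5503, +0.8350)
n_2 = (-0.9998, +0.0175)
n_3 = (+0.2430, -0.9700)
n_4 = (+0.8892, +0.4574)
  (0,1): δ = 132.85°  ·
  (0,2): δ = 77.24°  ·
  (0,3): δ = 27.83°  ✓
  (0,4): δ = 130.99°  ·
  (1,2): δ = 124.39°  ·
  (1,3): δ = 19.32°  ✓
  (1,4): δ = 83.84°  ·
  (2,3): δ = 74.94°  ·
  (2,4): δ = 28.22°  ✓
  (3,4): δ = 76.84°  ·
antipodal pairs: 3

count = 3; pairs: (0,3), (1,3), (2,4)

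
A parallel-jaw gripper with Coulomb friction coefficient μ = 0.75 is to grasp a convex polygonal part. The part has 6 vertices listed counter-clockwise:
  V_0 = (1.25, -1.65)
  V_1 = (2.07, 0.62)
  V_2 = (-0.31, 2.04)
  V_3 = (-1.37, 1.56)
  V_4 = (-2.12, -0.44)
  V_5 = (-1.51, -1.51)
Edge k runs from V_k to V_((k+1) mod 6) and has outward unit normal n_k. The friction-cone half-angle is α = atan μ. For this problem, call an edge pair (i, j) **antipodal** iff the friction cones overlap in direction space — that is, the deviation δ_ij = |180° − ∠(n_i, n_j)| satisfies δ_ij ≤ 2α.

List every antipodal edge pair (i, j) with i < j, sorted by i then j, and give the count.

count = 7; pairs: (0,2), (0,3), (0,4), (1,4), (1,5), (2,5), (3,5)

α = atan 0.75 = 36.87°;  2α = 73.74°
n_0 = (+0.9405, -0.3397)
n_1 = (+0.5124, +0.8588)
n_2 = (-0.4125, +0.9110)
n_3 = (-0.9363, +0.3511)
n_4 = (-0.8687, -0.4953)
n_5 = (-0.0507, -0.9987)
  (0,1): δ = 100.96°  ·
  (0,2): δ = 45.78°  ✓
  (0,3): δ = 0.69°  ✓
  (0,4): δ = 49.55°  ✓
  (0,5): δ = 106.96°  ·
  (1,2): δ = 124.82°  ·
  (1,3): δ = 79.73°  ·
  (1,4): δ = 29.49°  ✓
  (1,5): δ = 27.92°  ✓
  (2,3): δ = 134.92°  ·
  (2,4): δ = 84.68°  ·
  (2,5): δ = 27.27°  ✓
  (3,4): δ = 129.76°  ·
  (3,5): δ = 72.35°  ✓
  (4,5): δ = 122.59°  ·
antipodal pairs: 7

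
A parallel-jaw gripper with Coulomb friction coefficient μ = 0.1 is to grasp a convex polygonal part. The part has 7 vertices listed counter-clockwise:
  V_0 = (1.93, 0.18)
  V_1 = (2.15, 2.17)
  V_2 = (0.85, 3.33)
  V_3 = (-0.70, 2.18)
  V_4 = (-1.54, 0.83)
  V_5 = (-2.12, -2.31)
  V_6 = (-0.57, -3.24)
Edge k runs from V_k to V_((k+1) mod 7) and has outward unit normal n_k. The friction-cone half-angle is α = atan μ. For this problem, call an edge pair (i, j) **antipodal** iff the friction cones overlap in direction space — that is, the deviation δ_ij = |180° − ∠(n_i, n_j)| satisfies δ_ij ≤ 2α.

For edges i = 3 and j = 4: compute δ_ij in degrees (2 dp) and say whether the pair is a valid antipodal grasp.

α = atan 0.1 = 5.71°;  2α = 11.42°
edge 3: e_3 = (-0.84, -1.35);  n_3 = (-0.8491, +0.5283)
edge 4: e_4 = (-0.58, -3.14);  n_4 = (-0.9834, +0.1816)
∠(n_3, n_4) = 21.43°
δ = |180° − 21.43°| = 158.57°
158.57° > 2α = 11.42°  →  invalid

δ = 158.57°, invalid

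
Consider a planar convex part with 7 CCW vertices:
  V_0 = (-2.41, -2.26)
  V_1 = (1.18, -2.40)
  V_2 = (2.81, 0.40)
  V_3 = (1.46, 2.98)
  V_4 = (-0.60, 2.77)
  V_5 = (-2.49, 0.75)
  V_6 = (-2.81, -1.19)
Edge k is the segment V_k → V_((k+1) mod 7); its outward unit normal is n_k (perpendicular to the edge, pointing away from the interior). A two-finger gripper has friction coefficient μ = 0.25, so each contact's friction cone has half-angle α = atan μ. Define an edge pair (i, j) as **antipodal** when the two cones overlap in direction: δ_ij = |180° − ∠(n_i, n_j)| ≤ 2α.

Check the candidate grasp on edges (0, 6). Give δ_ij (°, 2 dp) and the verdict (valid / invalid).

α = atan 0.25 = 14.04°;  2α = 28.07°
edge 0: e_0 = (+3.59, -0.14);  n_0 = (-0.0390, -0.9992)
edge 6: e_6 = (+0.40, -1.07);  n_6 = (-0.9367, -0.3502)
∠(n_0, n_6) = 67.27°
δ = |180° − 67.27°| = 112.73°
112.73° > 2α = 28.07°  →  invalid

δ = 112.73°, invalid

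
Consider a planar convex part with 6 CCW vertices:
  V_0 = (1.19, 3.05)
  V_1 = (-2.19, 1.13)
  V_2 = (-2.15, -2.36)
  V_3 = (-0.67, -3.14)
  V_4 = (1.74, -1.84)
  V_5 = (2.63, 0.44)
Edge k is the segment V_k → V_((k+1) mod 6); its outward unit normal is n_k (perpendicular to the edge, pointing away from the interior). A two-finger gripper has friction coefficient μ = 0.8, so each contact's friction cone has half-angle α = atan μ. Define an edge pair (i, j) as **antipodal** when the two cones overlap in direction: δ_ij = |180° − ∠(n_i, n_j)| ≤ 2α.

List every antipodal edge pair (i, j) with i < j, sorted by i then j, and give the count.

count = 7; pairs: (0,2), (0,3), (0,4), (1,3), (1,4), (1,5), (2,5)

α = atan 0.8 = 38.66°;  2α = 77.32°
n_0 = (-0.4939, +0.8695)
n_1 = (-0.9999, -0.0115)
n_2 = (-0.4662, -0.8847)
n_3 = (+0.4748, -0.8801)
n_4 = (+0.9315, -0.3636)
n_5 = (+0.8756, +0.4831)
  (0,1): δ = 118.94°  ·
  (0,2): δ = 57.39°  ✓
  (0,3): δ = 1.26°  ✓
  (0,4): δ = 39.08°  ✓
  (0,5): δ = 89.29°  ·
  (1,2): δ = 118.45°  ·
  (1,3): δ = 62.31°  ✓
  (1,4): δ = 21.98°  ✓
  (1,5): δ = 28.23°  ✓
  (2,3): δ = 123.87°  ·
  (2,4): δ = 83.53°  ·
  (2,5): δ = 33.32°  ✓
  (3,4): δ = 139.67°  ·
  (3,5): δ = 89.46°  ·
  (4,5): δ = 129.79°  ·
antipodal pairs: 7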